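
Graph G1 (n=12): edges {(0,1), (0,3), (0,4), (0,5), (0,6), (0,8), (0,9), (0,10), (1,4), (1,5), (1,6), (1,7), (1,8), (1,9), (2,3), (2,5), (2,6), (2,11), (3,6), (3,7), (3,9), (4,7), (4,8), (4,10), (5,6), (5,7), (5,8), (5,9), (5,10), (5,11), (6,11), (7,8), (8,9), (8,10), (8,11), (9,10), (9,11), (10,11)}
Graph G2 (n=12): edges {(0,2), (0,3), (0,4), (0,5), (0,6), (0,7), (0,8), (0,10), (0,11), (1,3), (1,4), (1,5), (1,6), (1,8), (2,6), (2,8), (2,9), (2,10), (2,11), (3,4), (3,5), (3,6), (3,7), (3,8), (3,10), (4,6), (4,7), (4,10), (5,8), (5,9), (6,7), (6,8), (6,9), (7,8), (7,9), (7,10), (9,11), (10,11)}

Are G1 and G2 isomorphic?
Yes, isomorphic

The graphs are isomorphic.
One valid mapping φ: V(G1) → V(G2): 0→6, 1→8, 2→11, 3→9, 4→1, 5→0, 6→2, 7→5, 8→3, 9→7, 10→4, 11→10

Verify φ preserves adjacency — for each edge of G1, its image is an edge of G2:
  (0,1) → (φ(0),φ(1)) = (6,8) ∈ E(G2) ✓
  (0,3) → (φ(0),φ(3)) = (6,9) ∈ E(G2) ✓
  (0,4) → (φ(0),φ(4)) = (1,6) ∈ E(G2) ✓
  (0,5) → (φ(0),φ(5)) = (0,6) ∈ E(G2) ✓
  (0,6) → (φ(0),φ(6)) = (2,6) ∈ E(G2) ✓
  (0,8) → (φ(0),φ(8)) = (3,6) ∈ E(G2) ✓
  (0,9) → (φ(0),φ(9)) = (6,7) ∈ E(G2) ✓
  (0,10) → (φ(0),φ(10)) = (4,6) ∈ E(G2) ✓
  (1,4) → (φ(1),φ(4)) = (1,8) ∈ E(G2) ✓
  (1,5) → (φ(1),φ(5)) = (0,8) ∈ E(G2) ✓
  (1,6) → (φ(1),φ(6)) = (2,8) ∈ E(G2) ✓
  (1,7) → (φ(1),φ(7)) = (5,8) ∈ E(G2) ✓
  (1,8) → (φ(1),φ(8)) = (3,8) ∈ E(G2) ✓
  (1,9) → (φ(1),φ(9)) = (7,8) ∈ E(G2) ✓
  (2,3) → (φ(2),φ(3)) = (9,11) ∈ E(G2) ✓
  (2,5) → (φ(2),φ(5)) = (0,11) ∈ E(G2) ✓
  (2,6) → (φ(2),φ(6)) = (2,11) ∈ E(G2) ✓
  (2,11) → (φ(2),φ(11)) = (10,11) ∈ E(G2) ✓
  (3,6) → (φ(3),φ(6)) = (2,9) ∈ E(G2) ✓
  (3,7) → (φ(3),φ(7)) = (5,9) ∈ E(G2) ✓
  (3,9) → (φ(3),φ(9)) = (7,9) ∈ E(G2) ✓
  (4,7) → (φ(4),φ(7)) = (1,5) ∈ E(G2) ✓
  (4,8) → (φ(4),φ(8)) = (1,3) ∈ E(G2) ✓
  (4,10) → (φ(4),φ(10)) = (1,4) ∈ E(G2) ✓
  (5,6) → (φ(5),φ(6)) = (0,2) ∈ E(G2) ✓
  (5,7) → (φ(5),φ(7)) = (0,5) ∈ E(G2) ✓
  (5,8) → (φ(5),φ(8)) = (0,3) ∈ E(G2) ✓
  (5,9) → (φ(5),φ(9)) = (0,7) ∈ E(G2) ✓
  (5,10) → (φ(5),φ(10)) = (0,4) ∈ E(G2) ✓
  (5,11) → (φ(5),φ(11)) = (0,10) ∈ E(G2) ✓
  (6,11) → (φ(6),φ(11)) = (2,10) ∈ E(G2) ✓
  (7,8) → (φ(7),φ(8)) = (3,5) ∈ E(G2) ✓
  (8,9) → (φ(8),φ(9)) = (3,7) ∈ E(G2) ✓
  (8,10) → (φ(8),φ(10)) = (3,4) ∈ E(G2) ✓
  (8,11) → (φ(8),φ(11)) = (3,10) ∈ E(G2) ✓
  (9,10) → (φ(9),φ(10)) = (4,7) ∈ E(G2) ✓
  (9,11) → (φ(9),φ(11)) = (7,10) ∈ E(G2) ✓
  (10,11) → (φ(10),φ(11)) = (4,10) ∈ E(G2) ✓
All 38 edges of G1 map to edges of G2, and |E(G1)| = |E(G2)| = 38, so φ is a bijection on edges as well as vertices. Hence G1 ≅ G2.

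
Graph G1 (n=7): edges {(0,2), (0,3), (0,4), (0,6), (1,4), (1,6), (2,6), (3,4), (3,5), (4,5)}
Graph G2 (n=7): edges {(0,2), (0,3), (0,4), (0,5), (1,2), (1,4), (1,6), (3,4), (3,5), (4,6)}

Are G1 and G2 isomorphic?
Yes, isomorphic

The graphs are isomorphic.
One valid mapping φ: V(G1) → V(G2): 0→4, 1→2, 2→6, 3→3, 4→0, 5→5, 6→1

Verify φ preserves adjacency — for each edge of G1, its image is an edge of G2:
  (0,2) → (φ(0),φ(2)) = (4,6) ∈ E(G2) ✓
  (0,3) → (φ(0),φ(3)) = (3,4) ∈ E(G2) ✓
  (0,4) → (φ(0),φ(4)) = (0,4) ∈ E(G2) ✓
  (0,6) → (φ(0),φ(6)) = (1,4) ∈ E(G2) ✓
  (1,4) → (φ(1),φ(4)) = (0,2) ∈ E(G2) ✓
  (1,6) → (φ(1),φ(6)) = (1,2) ∈ E(G2) ✓
  (2,6) → (φ(2),φ(6)) = (1,6) ∈ E(G2) ✓
  (3,4) → (φ(3),φ(4)) = (0,3) ∈ E(G2) ✓
  (3,5) → (φ(3),φ(5)) = (3,5) ∈ E(G2) ✓
  (4,5) → (φ(4),φ(5)) = (0,5) ∈ E(G2) ✓
All 10 edges of G1 map to edges of G2, and |E(G1)| = |E(G2)| = 10, so φ is a bijection on edges as well as vertices. Hence G1 ≅ G2.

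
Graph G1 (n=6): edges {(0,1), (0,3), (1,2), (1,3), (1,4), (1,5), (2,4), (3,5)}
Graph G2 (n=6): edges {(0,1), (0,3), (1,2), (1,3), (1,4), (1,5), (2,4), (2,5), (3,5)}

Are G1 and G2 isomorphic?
No, not isomorphic

The graphs are NOT isomorphic.

Counting edges: G1 has 8 edge(s); G2 has 9 edge(s).
Edge count is an isomorphism invariant (a bijection on vertices induces a bijection on edges), so differing edge counts rule out isomorphism.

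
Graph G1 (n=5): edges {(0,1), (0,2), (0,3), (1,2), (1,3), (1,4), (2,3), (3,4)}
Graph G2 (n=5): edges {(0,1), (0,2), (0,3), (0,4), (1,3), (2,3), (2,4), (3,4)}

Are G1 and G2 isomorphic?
Yes, isomorphic

The graphs are isomorphic.
One valid mapping φ: V(G1) → V(G2): 0→4, 1→0, 2→2, 3→3, 4→1

Verify φ preserves adjacency — for each edge of G1, its image is an edge of G2:
  (0,1) → (φ(0),φ(1)) = (0,4) ∈ E(G2) ✓
  (0,2) → (φ(0),φ(2)) = (2,4) ∈ E(G2) ✓
  (0,3) → (φ(0),φ(3)) = (3,4) ∈ E(G2) ✓
  (1,2) → (φ(1),φ(2)) = (0,2) ∈ E(G2) ✓
  (1,3) → (φ(1),φ(3)) = (0,3) ∈ E(G2) ✓
  (1,4) → (φ(1),φ(4)) = (0,1) ∈ E(G2) ✓
  (2,3) → (φ(2),φ(3)) = (2,3) ∈ E(G2) ✓
  (3,4) → (φ(3),φ(4)) = (1,3) ∈ E(G2) ✓
All 8 edges of G1 map to edges of G2, and |E(G1)| = |E(G2)| = 8, so φ is a bijection on edges as well as vertices. Hence G1 ≅ G2.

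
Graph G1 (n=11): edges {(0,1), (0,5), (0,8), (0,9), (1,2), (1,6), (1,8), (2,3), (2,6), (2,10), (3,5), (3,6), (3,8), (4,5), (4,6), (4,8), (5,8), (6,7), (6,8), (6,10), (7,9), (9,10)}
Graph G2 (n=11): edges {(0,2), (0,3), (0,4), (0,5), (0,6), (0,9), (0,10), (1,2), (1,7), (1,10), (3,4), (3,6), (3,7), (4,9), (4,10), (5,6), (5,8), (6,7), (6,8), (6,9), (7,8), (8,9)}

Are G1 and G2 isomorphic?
Yes, isomorphic

The graphs are isomorphic.
One valid mapping φ: V(G1) → V(G2): 0→7, 1→3, 2→4, 3→9, 4→5, 5→8, 6→0, 7→2, 8→6, 9→1, 10→10

Verify φ preserves adjacency — for each edge of G1, its image is an edge of G2:
  (0,1) → (φ(0),φ(1)) = (3,7) ∈ E(G2) ✓
  (0,5) → (φ(0),φ(5)) = (7,8) ∈ E(G2) ✓
  (0,8) → (φ(0),φ(8)) = (6,7) ∈ E(G2) ✓
  (0,9) → (φ(0),φ(9)) = (1,7) ∈ E(G2) ✓
  (1,2) → (φ(1),φ(2)) = (3,4) ∈ E(G2) ✓
  (1,6) → (φ(1),φ(6)) = (0,3) ∈ E(G2) ✓
  (1,8) → (φ(1),φ(8)) = (3,6) ∈ E(G2) ✓
  (2,3) → (φ(2),φ(3)) = (4,9) ∈ E(G2) ✓
  (2,6) → (φ(2),φ(6)) = (0,4) ∈ E(G2) ✓
  (2,10) → (φ(2),φ(10)) = (4,10) ∈ E(G2) ✓
  (3,5) → (φ(3),φ(5)) = (8,9) ∈ E(G2) ✓
  (3,6) → (φ(3),φ(6)) = (0,9) ∈ E(G2) ✓
  (3,8) → (φ(3),φ(8)) = (6,9) ∈ E(G2) ✓
  (4,5) → (φ(4),φ(5)) = (5,8) ∈ E(G2) ✓
  (4,6) → (φ(4),φ(6)) = (0,5) ∈ E(G2) ✓
  (4,8) → (φ(4),φ(8)) = (5,6) ∈ E(G2) ✓
  (5,8) → (φ(5),φ(8)) = (6,8) ∈ E(G2) ✓
  (6,7) → (φ(6),φ(7)) = (0,2) ∈ E(G2) ✓
  (6,8) → (φ(6),φ(8)) = (0,6) ∈ E(G2) ✓
  (6,10) → (φ(6),φ(10)) = (0,10) ∈ E(G2) ✓
  (7,9) → (φ(7),φ(9)) = (1,2) ∈ E(G2) ✓
  (9,10) → (φ(9),φ(10)) = (1,10) ∈ E(G2) ✓
All 22 edges of G1 map to edges of G2, and |E(G1)| = |E(G2)| = 22, so φ is a bijection on edges as well as vertices. Hence G1 ≅ G2.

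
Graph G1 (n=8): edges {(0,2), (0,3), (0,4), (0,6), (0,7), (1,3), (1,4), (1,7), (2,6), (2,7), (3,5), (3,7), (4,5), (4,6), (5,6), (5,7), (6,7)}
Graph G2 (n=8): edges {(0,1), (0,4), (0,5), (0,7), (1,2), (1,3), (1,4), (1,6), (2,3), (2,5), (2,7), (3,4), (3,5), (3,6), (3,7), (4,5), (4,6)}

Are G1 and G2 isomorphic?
Yes, isomorphic

The graphs are isomorphic.
One valid mapping φ: V(G1) → V(G2): 0→1, 1→7, 2→6, 3→2, 4→0, 5→5, 6→4, 7→3

Verify φ preserves adjacency — for each edge of G1, its image is an edge of G2:
  (0,2) → (φ(0),φ(2)) = (1,6) ∈ E(G2) ✓
  (0,3) → (φ(0),φ(3)) = (1,2) ∈ E(G2) ✓
  (0,4) → (φ(0),φ(4)) = (0,1) ∈ E(G2) ✓
  (0,6) → (φ(0),φ(6)) = (1,4) ∈ E(G2) ✓
  (0,7) → (φ(0),φ(7)) = (1,3) ∈ E(G2) ✓
  (1,3) → (φ(1),φ(3)) = (2,7) ∈ E(G2) ✓
  (1,4) → (φ(1),φ(4)) = (0,7) ∈ E(G2) ✓
  (1,7) → (φ(1),φ(7)) = (3,7) ∈ E(G2) ✓
  (2,6) → (φ(2),φ(6)) = (4,6) ∈ E(G2) ✓
  (2,7) → (φ(2),φ(7)) = (3,6) ∈ E(G2) ✓
  (3,5) → (φ(3),φ(5)) = (2,5) ∈ E(G2) ✓
  (3,7) → (φ(3),φ(7)) = (2,3) ∈ E(G2) ✓
  (4,5) → (φ(4),φ(5)) = (0,5) ∈ E(G2) ✓
  (4,6) → (φ(4),φ(6)) = (0,4) ∈ E(G2) ✓
  (5,6) → (φ(5),φ(6)) = (4,5) ∈ E(G2) ✓
  (5,7) → (φ(5),φ(7)) = (3,5) ∈ E(G2) ✓
  (6,7) → (φ(6),φ(7)) = (3,4) ∈ E(G2) ✓
All 17 edges of G1 map to edges of G2, and |E(G1)| = |E(G2)| = 17, so φ is a bijection on edges as well as vertices. Hence G1 ≅ G2.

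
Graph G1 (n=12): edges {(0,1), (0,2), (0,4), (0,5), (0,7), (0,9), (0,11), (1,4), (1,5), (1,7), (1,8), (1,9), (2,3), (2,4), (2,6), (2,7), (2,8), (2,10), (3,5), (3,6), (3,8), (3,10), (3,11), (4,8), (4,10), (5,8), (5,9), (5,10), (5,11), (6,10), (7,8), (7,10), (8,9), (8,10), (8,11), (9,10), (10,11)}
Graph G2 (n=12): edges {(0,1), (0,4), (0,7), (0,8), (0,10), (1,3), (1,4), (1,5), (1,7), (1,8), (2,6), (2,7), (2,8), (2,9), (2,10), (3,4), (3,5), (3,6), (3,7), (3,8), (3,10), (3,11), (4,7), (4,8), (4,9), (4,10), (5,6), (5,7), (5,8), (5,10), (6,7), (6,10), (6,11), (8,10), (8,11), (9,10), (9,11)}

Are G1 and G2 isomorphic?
No, not isomorphic

The graphs are NOT isomorphic.

Degrees in G1: deg(0)=7, deg(1)=6, deg(2)=7, deg(3)=6, deg(4)=5, deg(5)=7, deg(6)=3, deg(7)=5, deg(8)=9, deg(9)=5, deg(10)=9, deg(11)=5.
Sorted degree sequence of G1: [9, 9, 7, 7, 7, 6, 6, 5, 5, 5, 5, 3].
Degrees in G2: deg(0)=5, deg(1)=6, deg(2)=5, deg(3)=8, deg(4)=7, deg(5)=6, deg(6)=6, deg(7)=7, deg(8)=8, deg(9)=4, deg(10)=8, deg(11)=4.
Sorted degree sequence of G2: [8, 8, 8, 7, 7, 6, 6, 6, 5, 5, 4, 4].
The (sorted) degree sequence is an isomorphism invariant, so since G1 and G2 have different degree sequences they cannot be isomorphic.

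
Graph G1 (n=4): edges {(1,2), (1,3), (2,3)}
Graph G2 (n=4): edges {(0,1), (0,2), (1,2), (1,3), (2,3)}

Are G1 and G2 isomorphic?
No, not isomorphic

The graphs are NOT isomorphic.

Counting edges: G1 has 3 edge(s); G2 has 5 edge(s).
Edge count is an isomorphism invariant (a bijection on vertices induces a bijection on edges), so differing edge counts rule out isomorphism.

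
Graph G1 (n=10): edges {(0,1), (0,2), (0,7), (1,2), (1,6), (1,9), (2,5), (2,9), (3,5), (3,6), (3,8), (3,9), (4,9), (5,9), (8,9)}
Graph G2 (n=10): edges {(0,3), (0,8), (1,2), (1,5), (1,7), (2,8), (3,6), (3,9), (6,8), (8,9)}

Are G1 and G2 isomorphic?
No, not isomorphic

The graphs are NOT isomorphic.

Connected components of G1: 1 component(s) with vertex sets [[0, 1, 2, 3, 4, 5, 6, 7, 8, 9]], sizes [10].
Connected components of G2: 2 component(s) with vertex sets [[4], [0, 1, 2, 3, 5, 6, 7, 8, 9]], sizes [1, 9].
The number of connected components (and the multiset of component sizes) is an isomorphism invariant — an isomorphism maps each component of G1 bijectively onto a component of G2. Since G1 has 1 component(s) and G2 has 2, they cannot be isomorphic.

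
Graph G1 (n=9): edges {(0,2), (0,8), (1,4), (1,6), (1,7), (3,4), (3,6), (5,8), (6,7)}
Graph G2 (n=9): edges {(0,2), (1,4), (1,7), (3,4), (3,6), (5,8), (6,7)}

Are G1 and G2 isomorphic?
No, not isomorphic

The graphs are NOT isomorphic.

Counting edges: G1 has 9 edge(s); G2 has 7 edge(s).
Edge count is an isomorphism invariant (a bijection on vertices induces a bijection on edges), so differing edge counts rule out isomorphism.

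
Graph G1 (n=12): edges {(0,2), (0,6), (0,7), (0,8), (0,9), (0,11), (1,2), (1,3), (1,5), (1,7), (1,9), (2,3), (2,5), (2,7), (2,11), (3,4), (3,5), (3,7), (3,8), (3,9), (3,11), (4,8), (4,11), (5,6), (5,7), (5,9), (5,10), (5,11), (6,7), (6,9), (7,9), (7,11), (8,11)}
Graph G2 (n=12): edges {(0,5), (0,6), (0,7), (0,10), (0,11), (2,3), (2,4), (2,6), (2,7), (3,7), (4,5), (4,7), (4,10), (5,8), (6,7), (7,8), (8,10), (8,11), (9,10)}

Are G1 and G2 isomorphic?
No, not isomorphic

The graphs are NOT isomorphic.

Connected components of G1: 1 component(s) with vertex sets [[0, 1, 2, 3, 4, 5, 6, 7, 8, 9, 10, 11]], sizes [12].
Connected components of G2: 2 component(s) with vertex sets [[1], [0, 2, 3, 4, 5, 6, 7, 8, 9, 10, 11]], sizes [1, 11].
The number of connected components (and the multiset of component sizes) is an isomorphism invariant — an isomorphism maps each component of G1 bijectively onto a component of G2. Since G1 has 1 component(s) and G2 has 2, they cannot be isomorphic.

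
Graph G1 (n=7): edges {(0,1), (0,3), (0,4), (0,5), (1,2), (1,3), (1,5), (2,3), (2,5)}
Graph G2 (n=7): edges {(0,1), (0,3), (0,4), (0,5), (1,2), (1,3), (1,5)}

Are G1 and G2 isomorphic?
No, not isomorphic

The graphs are NOT isomorphic.

Counting edges: G1 has 9 edge(s); G2 has 7 edge(s).
Edge count is an isomorphism invariant (a bijection on vertices induces a bijection on edges), so differing edge counts rule out isomorphism.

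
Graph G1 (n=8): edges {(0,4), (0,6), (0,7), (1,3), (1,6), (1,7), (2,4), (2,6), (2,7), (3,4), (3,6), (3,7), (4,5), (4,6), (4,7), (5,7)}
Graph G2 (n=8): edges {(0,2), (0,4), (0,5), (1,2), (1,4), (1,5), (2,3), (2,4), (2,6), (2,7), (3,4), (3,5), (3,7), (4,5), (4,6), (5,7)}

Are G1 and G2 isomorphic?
Yes, isomorphic

The graphs are isomorphic.
One valid mapping φ: V(G1) → V(G2): 0→0, 1→7, 2→1, 3→3, 4→4, 5→6, 6→5, 7→2

Verify φ preserves adjacency — for each edge of G1, its image is an edge of G2:
  (0,4) → (φ(0),φ(4)) = (0,4) ∈ E(G2) ✓
  (0,6) → (φ(0),φ(6)) = (0,5) ∈ E(G2) ✓
  (0,7) → (φ(0),φ(7)) = (0,2) ∈ E(G2) ✓
  (1,3) → (φ(1),φ(3)) = (3,7) ∈ E(G2) ✓
  (1,6) → (φ(1),φ(6)) = (5,7) ∈ E(G2) ✓
  (1,7) → (φ(1),φ(7)) = (2,7) ∈ E(G2) ✓
  (2,4) → (φ(2),φ(4)) = (1,4) ∈ E(G2) ✓
  (2,6) → (φ(2),φ(6)) = (1,5) ∈ E(G2) ✓
  (2,7) → (φ(2),φ(7)) = (1,2) ∈ E(G2) ✓
  (3,4) → (φ(3),φ(4)) = (3,4) ∈ E(G2) ✓
  (3,6) → (φ(3),φ(6)) = (3,5) ∈ E(G2) ✓
  (3,7) → (φ(3),φ(7)) = (2,3) ∈ E(G2) ✓
  (4,5) → (φ(4),φ(5)) = (4,6) ∈ E(G2) ✓
  (4,6) → (φ(4),φ(6)) = (4,5) ∈ E(G2) ✓
  (4,7) → (φ(4),φ(7)) = (2,4) ∈ E(G2) ✓
  (5,7) → (φ(5),φ(7)) = (2,6) ∈ E(G2) ✓
All 16 edges of G1 map to edges of G2, and |E(G1)| = |E(G2)| = 16, so φ is a bijection on edges as well as vertices. Hence G1 ≅ G2.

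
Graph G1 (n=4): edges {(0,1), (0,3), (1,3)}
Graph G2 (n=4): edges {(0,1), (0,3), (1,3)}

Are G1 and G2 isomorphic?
Yes, isomorphic

The graphs are isomorphic.
One valid mapping φ: V(G1) → V(G2): 0→1, 1→3, 2→2, 3→0

Verify φ preserves adjacency — for each edge of G1, its image is an edge of G2:
  (0,1) → (φ(0),φ(1)) = (1,3) ∈ E(G2) ✓
  (0,3) → (φ(0),φ(3)) = (0,1) ∈ E(G2) ✓
  (1,3) → (φ(1),φ(3)) = (0,3) ∈ E(G2) ✓
All 3 edges of G1 map to edges of G2, and |E(G1)| = |E(G2)| = 3, so φ is a bijection on edges as well as vertices. Hence G1 ≅ G2.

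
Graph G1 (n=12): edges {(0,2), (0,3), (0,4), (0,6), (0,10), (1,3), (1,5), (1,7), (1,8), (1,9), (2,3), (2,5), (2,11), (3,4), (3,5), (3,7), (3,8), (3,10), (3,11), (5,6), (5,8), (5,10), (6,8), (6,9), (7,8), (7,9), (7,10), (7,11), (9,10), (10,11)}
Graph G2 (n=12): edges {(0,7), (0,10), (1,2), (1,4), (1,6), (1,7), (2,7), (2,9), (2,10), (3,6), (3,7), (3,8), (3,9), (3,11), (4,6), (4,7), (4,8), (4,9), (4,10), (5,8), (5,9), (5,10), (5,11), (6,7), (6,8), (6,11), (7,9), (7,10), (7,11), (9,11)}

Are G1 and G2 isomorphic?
Yes, isomorphic

The graphs are isomorphic.
One valid mapping φ: V(G1) → V(G2): 0→10, 1→3, 2→2, 3→7, 4→0, 5→9, 6→5, 7→6, 8→11, 9→8, 10→4, 11→1

Verify φ preserves adjacency — for each edge of G1, its image is an edge of G2:
  (0,2) → (φ(0),φ(2)) = (2,10) ∈ E(G2) ✓
  (0,3) → (φ(0),φ(3)) = (7,10) ∈ E(G2) ✓
  (0,4) → (φ(0),φ(4)) = (0,10) ∈ E(G2) ✓
  (0,6) → (φ(0),φ(6)) = (5,10) ∈ E(G2) ✓
  (0,10) → (φ(0),φ(10)) = (4,10) ∈ E(G2) ✓
  (1,3) → (φ(1),φ(3)) = (3,7) ∈ E(G2) ✓
  (1,5) → (φ(1),φ(5)) = (3,9) ∈ E(G2) ✓
  (1,7) → (φ(1),φ(7)) = (3,6) ∈ E(G2) ✓
  (1,8) → (φ(1),φ(8)) = (3,11) ∈ E(G2) ✓
  (1,9) → (φ(1),φ(9)) = (3,8) ∈ E(G2) ✓
  (2,3) → (φ(2),φ(3)) = (2,7) ∈ E(G2) ✓
  (2,5) → (φ(2),φ(5)) = (2,9) ∈ E(G2) ✓
  (2,11) → (φ(2),φ(11)) = (1,2) ∈ E(G2) ✓
  (3,4) → (φ(3),φ(4)) = (0,7) ∈ E(G2) ✓
  (3,5) → (φ(3),φ(5)) = (7,9) ∈ E(G2) ✓
  (3,7) → (φ(3),φ(7)) = (6,7) ∈ E(G2) ✓
  (3,8) → (φ(3),φ(8)) = (7,11) ∈ E(G2) ✓
  (3,10) → (φ(3),φ(10)) = (4,7) ∈ E(G2) ✓
  (3,11) → (φ(3),φ(11)) = (1,7) ∈ E(G2) ✓
  (5,6) → (φ(5),φ(6)) = (5,9) ∈ E(G2) ✓
  (5,8) → (φ(5),φ(8)) = (9,11) ∈ E(G2) ✓
  (5,10) → (φ(5),φ(10)) = (4,9) ∈ E(G2) ✓
  (6,8) → (φ(6),φ(8)) = (5,11) ∈ E(G2) ✓
  (6,9) → (φ(6),φ(9)) = (5,8) ∈ E(G2) ✓
  (7,8) → (φ(7),φ(8)) = (6,11) ∈ E(G2) ✓
  (7,9) → (φ(7),φ(9)) = (6,8) ∈ E(G2) ✓
  (7,10) → (φ(7),φ(10)) = (4,6) ∈ E(G2) ✓
  (7,11) → (φ(7),φ(11)) = (1,6) ∈ E(G2) ✓
  (9,10) → (φ(9),φ(10)) = (4,8) ∈ E(G2) ✓
  (10,11) → (φ(10),φ(11)) = (1,4) ∈ E(G2) ✓
All 30 edges of G1 map to edges of G2, and |E(G1)| = |E(G2)| = 30, so φ is a bijection on edges as well as vertices. Hence G1 ≅ G2.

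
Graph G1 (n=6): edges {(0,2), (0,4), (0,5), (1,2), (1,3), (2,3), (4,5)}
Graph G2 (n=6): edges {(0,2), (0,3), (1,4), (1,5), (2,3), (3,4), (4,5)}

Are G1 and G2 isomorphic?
Yes, isomorphic

The graphs are isomorphic.
One valid mapping φ: V(G1) → V(G2): 0→3, 1→1, 2→4, 3→5, 4→2, 5→0

Verify φ preserves adjacency — for each edge of G1, its image is an edge of G2:
  (0,2) → (φ(0),φ(2)) = (3,4) ∈ E(G2) ✓
  (0,4) → (φ(0),φ(4)) = (2,3) ∈ E(G2) ✓
  (0,5) → (φ(0),φ(5)) = (0,3) ∈ E(G2) ✓
  (1,2) → (φ(1),φ(2)) = (1,4) ∈ E(G2) ✓
  (1,3) → (φ(1),φ(3)) = (1,5) ∈ E(G2) ✓
  (2,3) → (φ(2),φ(3)) = (4,5) ∈ E(G2) ✓
  (4,5) → (φ(4),φ(5)) = (0,2) ∈ E(G2) ✓
All 7 edges of G1 map to edges of G2, and |E(G1)| = |E(G2)| = 7, so φ is a bijection on edges as well as vertices. Hence G1 ≅ G2.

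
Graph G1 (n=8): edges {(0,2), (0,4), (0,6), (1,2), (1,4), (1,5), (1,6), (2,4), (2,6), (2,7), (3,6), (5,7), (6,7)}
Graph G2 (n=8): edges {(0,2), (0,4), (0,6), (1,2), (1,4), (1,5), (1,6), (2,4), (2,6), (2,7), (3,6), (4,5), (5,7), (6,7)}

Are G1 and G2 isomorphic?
No, not isomorphic

The graphs are NOT isomorphic.

Counting edges: G1 has 13 edge(s); G2 has 14 edge(s).
Edge count is an isomorphism invariant (a bijection on vertices induces a bijection on edges), so differing edge counts rule out isomorphism.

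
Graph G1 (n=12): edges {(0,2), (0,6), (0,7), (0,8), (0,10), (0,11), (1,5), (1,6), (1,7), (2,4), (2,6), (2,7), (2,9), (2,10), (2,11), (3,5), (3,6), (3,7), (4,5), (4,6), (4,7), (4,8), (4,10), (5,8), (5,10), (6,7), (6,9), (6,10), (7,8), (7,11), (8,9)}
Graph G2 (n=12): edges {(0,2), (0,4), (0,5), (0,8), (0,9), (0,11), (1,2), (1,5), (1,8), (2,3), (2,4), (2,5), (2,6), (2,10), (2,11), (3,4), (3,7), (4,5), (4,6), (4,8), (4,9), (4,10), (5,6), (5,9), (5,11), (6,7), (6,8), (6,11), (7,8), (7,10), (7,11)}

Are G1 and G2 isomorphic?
Yes, isomorphic

The graphs are isomorphic.
One valid mapping φ: V(G1) → V(G2): 0→0, 1→10, 2→5, 3→3, 4→6, 5→7, 6→2, 7→4, 8→8, 9→1, 10→11, 11→9

Verify φ preserves adjacency — for each edge of G1, its image is an edge of G2:
  (0,2) → (φ(0),φ(2)) = (0,5) ∈ E(G2) ✓
  (0,6) → (φ(0),φ(6)) = (0,2) ∈ E(G2) ✓
  (0,7) → (φ(0),φ(7)) = (0,4) ∈ E(G2) ✓
  (0,8) → (φ(0),φ(8)) = (0,8) ∈ E(G2) ✓
  (0,10) → (φ(0),φ(10)) = (0,11) ∈ E(G2) ✓
  (0,11) → (φ(0),φ(11)) = (0,9) ∈ E(G2) ✓
  (1,5) → (φ(1),φ(5)) = (7,10) ∈ E(G2) ✓
  (1,6) → (φ(1),φ(6)) = (2,10) ∈ E(G2) ✓
  (1,7) → (φ(1),φ(7)) = (4,10) ∈ E(G2) ✓
  (2,4) → (φ(2),φ(4)) = (5,6) ∈ E(G2) ✓
  (2,6) → (φ(2),φ(6)) = (2,5) ∈ E(G2) ✓
  (2,7) → (φ(2),φ(7)) = (4,5) ∈ E(G2) ✓
  (2,9) → (φ(2),φ(9)) = (1,5) ∈ E(G2) ✓
  (2,10) → (φ(2),φ(10)) = (5,11) ∈ E(G2) ✓
  (2,11) → (φ(2),φ(11)) = (5,9) ∈ E(G2) ✓
  (3,5) → (φ(3),φ(5)) = (3,7) ∈ E(G2) ✓
  (3,6) → (φ(3),φ(6)) = (2,3) ∈ E(G2) ✓
  (3,7) → (φ(3),φ(7)) = (3,4) ∈ E(G2) ✓
  (4,5) → (φ(4),φ(5)) = (6,7) ∈ E(G2) ✓
  (4,6) → (φ(4),φ(6)) = (2,6) ∈ E(G2) ✓
  (4,7) → (φ(4),φ(7)) = (4,6) ∈ E(G2) ✓
  (4,8) → (φ(4),φ(8)) = (6,8) ∈ E(G2) ✓
  (4,10) → (φ(4),φ(10)) = (6,11) ∈ E(G2) ✓
  (5,8) → (φ(5),φ(8)) = (7,8) ∈ E(G2) ✓
  (5,10) → (φ(5),φ(10)) = (7,11) ∈ E(G2) ✓
  (6,7) → (φ(6),φ(7)) = (2,4) ∈ E(G2) ✓
  (6,9) → (φ(6),φ(9)) = (1,2) ∈ E(G2) ✓
  (6,10) → (φ(6),φ(10)) = (2,11) ∈ E(G2) ✓
  (7,8) → (φ(7),φ(8)) = (4,8) ∈ E(G2) ✓
  (7,11) → (φ(7),φ(11)) = (4,9) ∈ E(G2) ✓
  (8,9) → (φ(8),φ(9)) = (1,8) ∈ E(G2) ✓
All 31 edges of G1 map to edges of G2, and |E(G1)| = |E(G2)| = 31, so φ is a bijection on edges as well as vertices. Hence G1 ≅ G2.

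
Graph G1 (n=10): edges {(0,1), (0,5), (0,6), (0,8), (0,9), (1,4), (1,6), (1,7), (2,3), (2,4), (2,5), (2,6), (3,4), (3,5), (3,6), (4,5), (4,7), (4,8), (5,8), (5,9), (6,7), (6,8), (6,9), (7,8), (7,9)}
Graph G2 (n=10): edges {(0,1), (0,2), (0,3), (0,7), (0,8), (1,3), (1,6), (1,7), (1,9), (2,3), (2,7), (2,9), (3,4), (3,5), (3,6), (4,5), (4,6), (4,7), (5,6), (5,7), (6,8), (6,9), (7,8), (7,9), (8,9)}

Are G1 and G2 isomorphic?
Yes, isomorphic

The graphs are isomorphic.
One valid mapping φ: V(G1) → V(G2): 0→9, 1→2, 2→4, 3→5, 4→3, 5→6, 6→7, 7→0, 8→1, 9→8

Verify φ preserves adjacency — for each edge of G1, its image is an edge of G2:
  (0,1) → (φ(0),φ(1)) = (2,9) ∈ E(G2) ✓
  (0,5) → (φ(0),φ(5)) = (6,9) ∈ E(G2) ✓
  (0,6) → (φ(0),φ(6)) = (7,9) ∈ E(G2) ✓
  (0,8) → (φ(0),φ(8)) = (1,9) ∈ E(G2) ✓
  (0,9) → (φ(0),φ(9)) = (8,9) ∈ E(G2) ✓
  (1,4) → (φ(1),φ(4)) = (2,3) ∈ E(G2) ✓
  (1,6) → (φ(1),φ(6)) = (2,7) ∈ E(G2) ✓
  (1,7) → (φ(1),φ(7)) = (0,2) ∈ E(G2) ✓
  (2,3) → (φ(2),φ(3)) = (4,5) ∈ E(G2) ✓
  (2,4) → (φ(2),φ(4)) = (3,4) ∈ E(G2) ✓
  (2,5) → (φ(2),φ(5)) = (4,6) ∈ E(G2) ✓
  (2,6) → (φ(2),φ(6)) = (4,7) ∈ E(G2) ✓
  (3,4) → (φ(3),φ(4)) = (3,5) ∈ E(G2) ✓
  (3,5) → (φ(3),φ(5)) = (5,6) ∈ E(G2) ✓
  (3,6) → (φ(3),φ(6)) = (5,7) ∈ E(G2) ✓
  (4,5) → (φ(4),φ(5)) = (3,6) ∈ E(G2) ✓
  (4,7) → (φ(4),φ(7)) = (0,3) ∈ E(G2) ✓
  (4,8) → (φ(4),φ(8)) = (1,3) ∈ E(G2) ✓
  (5,8) → (φ(5),φ(8)) = (1,6) ∈ E(G2) ✓
  (5,9) → (φ(5),φ(9)) = (6,8) ∈ E(G2) ✓
  (6,7) → (φ(6),φ(7)) = (0,7) ∈ E(G2) ✓
  (6,8) → (φ(6),φ(8)) = (1,7) ∈ E(G2) ✓
  (6,9) → (φ(6),φ(9)) = (7,8) ∈ E(G2) ✓
  (7,8) → (φ(7),φ(8)) = (0,1) ∈ E(G2) ✓
  (7,9) → (φ(7),φ(9)) = (0,8) ∈ E(G2) ✓
All 25 edges of G1 map to edges of G2, and |E(G1)| = |E(G2)| = 25, so φ is a bijection on edges as well as vertices. Hence G1 ≅ G2.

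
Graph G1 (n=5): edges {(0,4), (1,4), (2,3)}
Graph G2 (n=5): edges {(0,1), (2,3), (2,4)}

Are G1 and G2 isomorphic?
Yes, isomorphic

The graphs are isomorphic.
One valid mapping φ: V(G1) → V(G2): 0→4, 1→3, 2→0, 3→1, 4→2

Verify φ preserves adjacency — for each edge of G1, its image is an edge of G2:
  (0,4) → (φ(0),φ(4)) = (2,4) ∈ E(G2) ✓
  (1,4) → (φ(1),φ(4)) = (2,3) ∈ E(G2) ✓
  (2,3) → (φ(2),φ(3)) = (0,1) ∈ E(G2) ✓
All 3 edges of G1 map to edges of G2, and |E(G1)| = |E(G2)| = 3, so φ is a bijection on edges as well as vertices. Hence G1 ≅ G2.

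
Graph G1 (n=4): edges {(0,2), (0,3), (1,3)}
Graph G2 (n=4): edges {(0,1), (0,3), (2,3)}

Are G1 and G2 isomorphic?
Yes, isomorphic

The graphs are isomorphic.
One valid mapping φ: V(G1) → V(G2): 0→0, 1→2, 2→1, 3→3

Verify φ preserves adjacency — for each edge of G1, its image is an edge of G2:
  (0,2) → (φ(0),φ(2)) = (0,1) ∈ E(G2) ✓
  (0,3) → (φ(0),φ(3)) = (0,3) ∈ E(G2) ✓
  (1,3) → (φ(1),φ(3)) = (2,3) ∈ E(G2) ✓
All 3 edges of G1 map to edges of G2, and |E(G1)| = |E(G2)| = 3, so φ is a bijection on edges as well as vertices. Hence G1 ≅ G2.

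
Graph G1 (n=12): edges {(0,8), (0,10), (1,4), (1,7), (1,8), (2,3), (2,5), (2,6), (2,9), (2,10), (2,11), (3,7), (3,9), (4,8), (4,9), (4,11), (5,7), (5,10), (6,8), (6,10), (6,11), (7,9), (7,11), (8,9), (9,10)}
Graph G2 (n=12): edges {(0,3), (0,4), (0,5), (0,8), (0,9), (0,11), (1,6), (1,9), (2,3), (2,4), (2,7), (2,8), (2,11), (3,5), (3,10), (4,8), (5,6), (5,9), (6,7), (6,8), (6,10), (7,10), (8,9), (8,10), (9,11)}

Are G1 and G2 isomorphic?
Yes, isomorphic

The graphs are isomorphic.
One valid mapping φ: V(G1) → V(G2): 0→1, 1→7, 2→0, 3→4, 4→10, 5→11, 6→5, 7→2, 8→6, 9→8, 10→9, 11→3

Verify φ preserves adjacency — for each edge of G1, its image is an edge of G2:
  (0,8) → (φ(0),φ(8)) = (1,6) ∈ E(G2) ✓
  (0,10) → (φ(0),φ(10)) = (1,9) ∈ E(G2) ✓
  (1,4) → (φ(1),φ(4)) = (7,10) ∈ E(G2) ✓
  (1,7) → (φ(1),φ(7)) = (2,7) ∈ E(G2) ✓
  (1,8) → (φ(1),φ(8)) = (6,7) ∈ E(G2) ✓
  (2,3) → (φ(2),φ(3)) = (0,4) ∈ E(G2) ✓
  (2,5) → (φ(2),φ(5)) = (0,11) ∈ E(G2) ✓
  (2,6) → (φ(2),φ(6)) = (0,5) ∈ E(G2) ✓
  (2,9) → (φ(2),φ(9)) = (0,8) ∈ E(G2) ✓
  (2,10) → (φ(2),φ(10)) = (0,9) ∈ E(G2) ✓
  (2,11) → (φ(2),φ(11)) = (0,3) ∈ E(G2) ✓
  (3,7) → (φ(3),φ(7)) = (2,4) ∈ E(G2) ✓
  (3,9) → (φ(3),φ(9)) = (4,8) ∈ E(G2) ✓
  (4,8) → (φ(4),φ(8)) = (6,10) ∈ E(G2) ✓
  (4,9) → (φ(4),φ(9)) = (8,10) ∈ E(G2) ✓
  (4,11) → (φ(4),φ(11)) = (3,10) ∈ E(G2) ✓
  (5,7) → (φ(5),φ(7)) = (2,11) ∈ E(G2) ✓
  (5,10) → (φ(5),φ(10)) = (9,11) ∈ E(G2) ✓
  (6,8) → (φ(6),φ(8)) = (5,6) ∈ E(G2) ✓
  (6,10) → (φ(6),φ(10)) = (5,9) ∈ E(G2) ✓
  (6,11) → (φ(6),φ(11)) = (3,5) ∈ E(G2) ✓
  (7,9) → (φ(7),φ(9)) = (2,8) ∈ E(G2) ✓
  (7,11) → (φ(7),φ(11)) = (2,3) ∈ E(G2) ✓
  (8,9) → (φ(8),φ(9)) = (6,8) ∈ E(G2) ✓
  (9,10) → (φ(9),φ(10)) = (8,9) ∈ E(G2) ✓
All 25 edges of G1 map to edges of G2, and |E(G1)| = |E(G2)| = 25, so φ is a bijection on edges as well as vertices. Hence G1 ≅ G2.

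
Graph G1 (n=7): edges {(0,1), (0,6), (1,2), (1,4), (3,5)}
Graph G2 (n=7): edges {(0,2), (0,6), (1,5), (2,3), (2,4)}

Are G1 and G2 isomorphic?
Yes, isomorphic

The graphs are isomorphic.
One valid mapping φ: V(G1) → V(G2): 0→0, 1→2, 2→3, 3→5, 4→4, 5→1, 6→6

Verify φ preserves adjacency — for each edge of G1, its image is an edge of G2:
  (0,1) → (φ(0),φ(1)) = (0,2) ∈ E(G2) ✓
  (0,6) → (φ(0),φ(6)) = (0,6) ∈ E(G2) ✓
  (1,2) → (φ(1),φ(2)) = (2,3) ∈ E(G2) ✓
  (1,4) → (φ(1),φ(4)) = (2,4) ∈ E(G2) ✓
  (3,5) → (φ(3),φ(5)) = (1,5) ∈ E(G2) ✓
All 5 edges of G1 map to edges of G2, and |E(G1)| = |E(G2)| = 5, so φ is a bijection on edges as well as vertices. Hence G1 ≅ G2.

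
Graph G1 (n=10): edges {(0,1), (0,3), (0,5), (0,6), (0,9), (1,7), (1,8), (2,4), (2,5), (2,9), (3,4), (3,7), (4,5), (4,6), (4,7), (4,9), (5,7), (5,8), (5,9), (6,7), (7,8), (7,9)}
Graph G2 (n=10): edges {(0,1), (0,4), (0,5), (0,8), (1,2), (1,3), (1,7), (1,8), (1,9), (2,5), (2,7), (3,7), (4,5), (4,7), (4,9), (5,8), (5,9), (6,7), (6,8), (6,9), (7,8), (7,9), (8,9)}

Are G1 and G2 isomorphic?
No, not isomorphic

The graphs are NOT isomorphic.

Degrees in G1: deg(0)=5, deg(1)=3, deg(2)=3, deg(3)=3, deg(4)=6, deg(5)=6, deg(6)=3, deg(7)=7, deg(8)=3, deg(9)=5.
Sorted degree sequence of G1: [7, 6, 6, 5, 5, 3, 3, 3, 3, 3].
Degrees in G2: deg(0)=4, deg(1)=6, deg(2)=3, deg(3)=2, deg(4)=4, deg(5)=5, deg(6)=3, deg(7)=7, deg(8)=6, deg(9)=6.
Sorted degree sequence of G2: [7, 6, 6, 6, 5, 4, 4, 3, 3, 2].
The (sorted) degree sequence is an isomorphism invariant, so since G1 and G2 have different degree sequences they cannot be isomorphic.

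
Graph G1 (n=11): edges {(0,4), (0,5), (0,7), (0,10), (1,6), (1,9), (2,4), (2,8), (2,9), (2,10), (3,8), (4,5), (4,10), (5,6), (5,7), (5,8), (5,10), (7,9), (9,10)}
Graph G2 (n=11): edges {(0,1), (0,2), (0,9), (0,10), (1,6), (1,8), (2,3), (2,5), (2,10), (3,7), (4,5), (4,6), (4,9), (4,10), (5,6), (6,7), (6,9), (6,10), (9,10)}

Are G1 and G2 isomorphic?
Yes, isomorphic

The graphs are isomorphic.
One valid mapping φ: V(G1) → V(G2): 0→4, 1→3, 2→0, 3→8, 4→9, 5→6, 6→7, 7→5, 8→1, 9→2, 10→10

Verify φ preserves adjacency — for each edge of G1, its image is an edge of G2:
  (0,4) → (φ(0),φ(4)) = (4,9) ∈ E(G2) ✓
  (0,5) → (φ(0),φ(5)) = (4,6) ∈ E(G2) ✓
  (0,7) → (φ(0),φ(7)) = (4,5) ∈ E(G2) ✓
  (0,10) → (φ(0),φ(10)) = (4,10) ∈ E(G2) ✓
  (1,6) → (φ(1),φ(6)) = (3,7) ∈ E(G2) ✓
  (1,9) → (φ(1),φ(9)) = (2,3) ∈ E(G2) ✓
  (2,4) → (φ(2),φ(4)) = (0,9) ∈ E(G2) ✓
  (2,8) → (φ(2),φ(8)) = (0,1) ∈ E(G2) ✓
  (2,9) → (φ(2),φ(9)) = (0,2) ∈ E(G2) ✓
  (2,10) → (φ(2),φ(10)) = (0,10) ∈ E(G2) ✓
  (3,8) → (φ(3),φ(8)) = (1,8) ∈ E(G2) ✓
  (4,5) → (φ(4),φ(5)) = (6,9) ∈ E(G2) ✓
  (4,10) → (φ(4),φ(10)) = (9,10) ∈ E(G2) ✓
  (5,6) → (φ(5),φ(6)) = (6,7) ∈ E(G2) ✓
  (5,7) → (φ(5),φ(7)) = (5,6) ∈ E(G2) ✓
  (5,8) → (φ(5),φ(8)) = (1,6) ∈ E(G2) ✓
  (5,10) → (φ(5),φ(10)) = (6,10) ∈ E(G2) ✓
  (7,9) → (φ(7),φ(9)) = (2,5) ∈ E(G2) ✓
  (9,10) → (φ(9),φ(10)) = (2,10) ∈ E(G2) ✓
All 19 edges of G1 map to edges of G2, and |E(G1)| = |E(G2)| = 19, so φ is a bijection on edges as well as vertices. Hence G1 ≅ G2.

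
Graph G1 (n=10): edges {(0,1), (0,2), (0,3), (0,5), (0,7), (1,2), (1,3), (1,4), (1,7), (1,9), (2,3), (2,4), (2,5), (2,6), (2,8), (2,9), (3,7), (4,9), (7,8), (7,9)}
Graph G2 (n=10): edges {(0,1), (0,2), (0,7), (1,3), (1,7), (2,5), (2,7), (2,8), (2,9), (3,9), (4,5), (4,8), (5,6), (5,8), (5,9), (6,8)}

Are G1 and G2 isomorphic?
No, not isomorphic

The graphs are NOT isomorphic.

Counting triangles (3-cliques): G1 has 13, G2 has 6.
Triangle count is an isomorphism invariant, so differing triangle counts rule out isomorphism.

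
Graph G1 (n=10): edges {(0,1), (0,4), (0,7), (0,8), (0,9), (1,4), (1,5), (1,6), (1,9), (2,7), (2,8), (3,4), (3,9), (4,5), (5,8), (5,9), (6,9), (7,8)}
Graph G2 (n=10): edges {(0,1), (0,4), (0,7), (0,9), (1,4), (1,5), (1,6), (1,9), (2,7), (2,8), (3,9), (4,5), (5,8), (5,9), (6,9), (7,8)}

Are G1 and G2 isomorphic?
No, not isomorphic

The graphs are NOT isomorphic.

Counting edges: G1 has 18 edge(s); G2 has 16 edge(s).
Edge count is an isomorphism invariant (a bijection on vertices induces a bijection on edges), so differing edge counts rule out isomorphism.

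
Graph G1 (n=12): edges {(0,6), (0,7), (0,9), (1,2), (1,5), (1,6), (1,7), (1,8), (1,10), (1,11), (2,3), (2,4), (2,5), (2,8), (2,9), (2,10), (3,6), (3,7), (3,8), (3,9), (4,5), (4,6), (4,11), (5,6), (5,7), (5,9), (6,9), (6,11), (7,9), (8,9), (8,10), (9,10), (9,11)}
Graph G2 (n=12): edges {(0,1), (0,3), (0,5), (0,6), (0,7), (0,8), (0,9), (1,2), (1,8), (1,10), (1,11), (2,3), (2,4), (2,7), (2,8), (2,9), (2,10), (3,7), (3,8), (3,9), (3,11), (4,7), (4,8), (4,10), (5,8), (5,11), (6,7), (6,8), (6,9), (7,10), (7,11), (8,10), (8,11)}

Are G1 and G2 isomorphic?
Yes, isomorphic

The graphs are isomorphic.
One valid mapping φ: V(G1) → V(G2): 0→5, 1→7, 2→2, 3→1, 4→9, 5→3, 6→0, 7→11, 8→10, 9→8, 10→4, 11→6

Verify φ preserves adjacency — for each edge of G1, its image is an edge of G2:
  (0,6) → (φ(0),φ(6)) = (0,5) ∈ E(G2) ✓
  (0,7) → (φ(0),φ(7)) = (5,11) ∈ E(G2) ✓
  (0,9) → (φ(0),φ(9)) = (5,8) ∈ E(G2) ✓
  (1,2) → (φ(1),φ(2)) = (2,7) ∈ E(G2) ✓
  (1,5) → (φ(1),φ(5)) = (3,7) ∈ E(G2) ✓
  (1,6) → (φ(1),φ(6)) = (0,7) ∈ E(G2) ✓
  (1,7) → (φ(1),φ(7)) = (7,11) ∈ E(G2) ✓
  (1,8) → (φ(1),φ(8)) = (7,10) ∈ E(G2) ✓
  (1,10) → (φ(1),φ(10)) = (4,7) ∈ E(G2) ✓
  (1,11) → (φ(1),φ(11)) = (6,7) ∈ E(G2) ✓
  (2,3) → (φ(2),φ(3)) = (1,2) ∈ E(G2) ✓
  (2,4) → (φ(2),φ(4)) = (2,9) ∈ E(G2) ✓
  (2,5) → (φ(2),φ(5)) = (2,3) ∈ E(G2) ✓
  (2,8) → (φ(2),φ(8)) = (2,10) ∈ E(G2) ✓
  (2,9) → (φ(2),φ(9)) = (2,8) ∈ E(G2) ✓
  (2,10) → (φ(2),φ(10)) = (2,4) ∈ E(G2) ✓
  (3,6) → (φ(3),φ(6)) = (0,1) ∈ E(G2) ✓
  (3,7) → (φ(3),φ(7)) = (1,11) ∈ E(G2) ✓
  (3,8) → (φ(3),φ(8)) = (1,10) ∈ E(G2) ✓
  (3,9) → (φ(3),φ(9)) = (1,8) ∈ E(G2) ✓
  (4,5) → (φ(4),φ(5)) = (3,9) ∈ E(G2) ✓
  (4,6) → (φ(4),φ(6)) = (0,9) ∈ E(G2) ✓
  (4,11) → (φ(4),φ(11)) = (6,9) ∈ E(G2) ✓
  (5,6) → (φ(5),φ(6)) = (0,3) ∈ E(G2) ✓
  (5,7) → (φ(5),φ(7)) = (3,11) ∈ E(G2) ✓
  (5,9) → (φ(5),φ(9)) = (3,8) ∈ E(G2) ✓
  (6,9) → (φ(6),φ(9)) = (0,8) ∈ E(G2) ✓
  (6,11) → (φ(6),φ(11)) = (0,6) ∈ E(G2) ✓
  (7,9) → (φ(7),φ(9)) = (8,11) ∈ E(G2) ✓
  (8,9) → (φ(8),φ(9)) = (8,10) ∈ E(G2) ✓
  (8,10) → (φ(8),φ(10)) = (4,10) ∈ E(G2) ✓
  (9,10) → (φ(9),φ(10)) = (4,8) ∈ E(G2) ✓
  (9,11) → (φ(9),φ(11)) = (6,8) ∈ E(G2) ✓
All 33 edges of G1 map to edges of G2, and |E(G1)| = |E(G2)| = 33, so φ is a bijection on edges as well as vertices. Hence G1 ≅ G2.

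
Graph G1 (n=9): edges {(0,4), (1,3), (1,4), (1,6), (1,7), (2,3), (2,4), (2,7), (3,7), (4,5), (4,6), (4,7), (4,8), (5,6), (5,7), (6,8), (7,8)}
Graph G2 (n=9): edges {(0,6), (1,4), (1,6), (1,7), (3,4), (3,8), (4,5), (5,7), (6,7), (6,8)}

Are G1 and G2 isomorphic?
No, not isomorphic

The graphs are NOT isomorphic.

Counting triangles (3-cliques): G1 has 9, G2 has 1.
Triangle count is an isomorphism invariant, so differing triangle counts rule out isomorphism.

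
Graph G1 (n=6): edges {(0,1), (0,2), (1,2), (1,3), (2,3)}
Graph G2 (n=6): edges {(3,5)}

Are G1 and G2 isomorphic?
No, not isomorphic

The graphs are NOT isomorphic.

Connected components of G1: 3 component(s) with vertex sets [[4], [5], [0, 1, 2, 3]], sizes [1, 1, 4].
Connected components of G2: 5 component(s) with vertex sets [[0], [1], [2], [4], [3, 5]], sizes [1, 1, 1, 1, 2].
The number of connected components (and the multiset of component sizes) is an isomorphism invariant — an isomorphism maps each component of G1 bijectively onto a component of G2. Since G1 has 3 component(s) and G2 has 5, they cannot be isomorphic.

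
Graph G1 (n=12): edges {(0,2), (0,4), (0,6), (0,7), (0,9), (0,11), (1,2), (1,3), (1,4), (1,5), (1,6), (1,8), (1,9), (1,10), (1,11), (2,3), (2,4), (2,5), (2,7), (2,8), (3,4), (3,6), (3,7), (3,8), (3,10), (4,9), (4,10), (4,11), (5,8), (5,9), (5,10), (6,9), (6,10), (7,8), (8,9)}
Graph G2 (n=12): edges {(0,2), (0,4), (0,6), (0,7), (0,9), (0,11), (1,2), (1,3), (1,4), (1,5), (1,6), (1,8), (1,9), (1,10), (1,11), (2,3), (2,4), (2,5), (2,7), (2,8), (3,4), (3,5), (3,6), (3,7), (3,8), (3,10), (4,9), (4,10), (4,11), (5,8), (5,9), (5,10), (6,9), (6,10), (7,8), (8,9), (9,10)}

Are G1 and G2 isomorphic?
No, not isomorphic

The graphs are NOT isomorphic.

Counting edges: G1 has 35 edge(s); G2 has 37 edge(s).
Edge count is an isomorphism invariant (a bijection on vertices induces a bijection on edges), so differing edge counts rule out isomorphism.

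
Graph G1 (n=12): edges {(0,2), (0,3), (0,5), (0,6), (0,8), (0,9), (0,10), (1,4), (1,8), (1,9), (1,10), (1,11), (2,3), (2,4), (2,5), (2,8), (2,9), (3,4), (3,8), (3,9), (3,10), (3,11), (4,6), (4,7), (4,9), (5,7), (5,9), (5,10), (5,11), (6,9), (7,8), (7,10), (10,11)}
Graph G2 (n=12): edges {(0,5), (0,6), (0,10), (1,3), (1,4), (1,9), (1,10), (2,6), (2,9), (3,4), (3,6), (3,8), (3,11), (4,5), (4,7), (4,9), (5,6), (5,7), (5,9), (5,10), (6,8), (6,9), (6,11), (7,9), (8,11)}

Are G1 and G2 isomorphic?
No, not isomorphic

The graphs are NOT isomorphic.

Degrees in G1: deg(0)=7, deg(1)=5, deg(2)=6, deg(3)=7, deg(4)=6, deg(5)=6, deg(6)=3, deg(7)=4, deg(8)=5, deg(9)=7, deg(10)=6, deg(11)=4.
Sorted degree sequence of G1: [7, 7, 7, 6, 6, 6, 6, 5, 5, 4, 4, 3].
Degrees in G2: deg(0)=3, deg(1)=4, deg(2)=2, deg(3)=5, deg(4)=5, deg(5)=6, deg(6)=7, deg(7)=3, deg(8)=3, deg(9)=6, deg(10)=3, deg(11)=3.
Sorted degree sequence of G2: [7, 6, 6, 5, 5, 4, 3, 3, 3, 3, 3, 2].
The (sorted) degree sequence is an isomorphism invariant, so since G1 and G2 have different degree sequences they cannot be isomorphic.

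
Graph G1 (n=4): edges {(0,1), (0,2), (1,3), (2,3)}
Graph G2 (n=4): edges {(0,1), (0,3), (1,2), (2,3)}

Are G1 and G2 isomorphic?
Yes, isomorphic

The graphs are isomorphic.
One valid mapping φ: V(G1) → V(G2): 0→0, 1→3, 2→1, 3→2

Verify φ preserves adjacency — for each edge of G1, its image is an edge of G2:
  (0,1) → (φ(0),φ(1)) = (0,3) ∈ E(G2) ✓
  (0,2) → (φ(0),φ(2)) = (0,1) ∈ E(G2) ✓
  (1,3) → (φ(1),φ(3)) = (2,3) ∈ E(G2) ✓
  (2,3) → (φ(2),φ(3)) = (1,2) ∈ E(G2) ✓
All 4 edges of G1 map to edges of G2, and |E(G1)| = |E(G2)| = 4, so φ is a bijection on edges as well as vertices. Hence G1 ≅ G2.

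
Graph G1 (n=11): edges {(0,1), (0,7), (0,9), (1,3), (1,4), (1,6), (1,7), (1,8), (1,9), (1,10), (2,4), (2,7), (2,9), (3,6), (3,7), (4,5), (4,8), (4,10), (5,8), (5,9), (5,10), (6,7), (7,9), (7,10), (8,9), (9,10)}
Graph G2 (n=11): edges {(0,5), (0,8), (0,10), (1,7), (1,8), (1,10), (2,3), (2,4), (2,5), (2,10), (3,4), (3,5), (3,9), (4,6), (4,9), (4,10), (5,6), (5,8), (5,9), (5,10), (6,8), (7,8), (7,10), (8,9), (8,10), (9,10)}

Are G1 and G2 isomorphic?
Yes, isomorphic

The graphs are isomorphic.
One valid mapping φ: V(G1) → V(G2): 0→0, 1→10, 2→6, 3→7, 4→4, 5→3, 6→1, 7→8, 8→2, 9→5, 10→9

Verify φ preserves adjacency — for each edge of G1, its image is an edge of G2:
  (0,1) → (φ(0),φ(1)) = (0,10) ∈ E(G2) ✓
  (0,7) → (φ(0),φ(7)) = (0,8) ∈ E(G2) ✓
  (0,9) → (φ(0),φ(9)) = (0,5) ∈ E(G2) ✓
  (1,3) → (φ(1),φ(3)) = (7,10) ∈ E(G2) ✓
  (1,4) → (φ(1),φ(4)) = (4,10) ∈ E(G2) ✓
  (1,6) → (φ(1),φ(6)) = (1,10) ∈ E(G2) ✓
  (1,7) → (φ(1),φ(7)) = (8,10) ∈ E(G2) ✓
  (1,8) → (φ(1),φ(8)) = (2,10) ∈ E(G2) ✓
  (1,9) → (φ(1),φ(9)) = (5,10) ∈ E(G2) ✓
  (1,10) → (φ(1),φ(10)) = (9,10) ∈ E(G2) ✓
  (2,4) → (φ(2),φ(4)) = (4,6) ∈ E(G2) ✓
  (2,7) → (φ(2),φ(7)) = (6,8) ∈ E(G2) ✓
  (2,9) → (φ(2),φ(9)) = (5,6) ∈ E(G2) ✓
  (3,6) → (φ(3),φ(6)) = (1,7) ∈ E(G2) ✓
  (3,7) → (φ(3),φ(7)) = (7,8) ∈ E(G2) ✓
  (4,5) → (φ(4),φ(5)) = (3,4) ∈ E(G2) ✓
  (4,8) → (φ(4),φ(8)) = (2,4) ∈ E(G2) ✓
  (4,10) → (φ(4),φ(10)) = (4,9) ∈ E(G2) ✓
  (5,8) → (φ(5),φ(8)) = (2,3) ∈ E(G2) ✓
  (5,9) → (φ(5),φ(9)) = (3,5) ∈ E(G2) ✓
  (5,10) → (φ(5),φ(10)) = (3,9) ∈ E(G2) ✓
  (6,7) → (φ(6),φ(7)) = (1,8) ∈ E(G2) ✓
  (7,9) → (φ(7),φ(9)) = (5,8) ∈ E(G2) ✓
  (7,10) → (φ(7),φ(10)) = (8,9) ∈ E(G2) ✓
  (8,9) → (φ(8),φ(9)) = (2,5) ∈ E(G2) ✓
  (9,10) → (φ(9),φ(10)) = (5,9) ∈ E(G2) ✓
All 26 edges of G1 map to edges of G2, and |E(G1)| = |E(G2)| = 26, so φ is a bijection on edges as well as vertices. Hence G1 ≅ G2.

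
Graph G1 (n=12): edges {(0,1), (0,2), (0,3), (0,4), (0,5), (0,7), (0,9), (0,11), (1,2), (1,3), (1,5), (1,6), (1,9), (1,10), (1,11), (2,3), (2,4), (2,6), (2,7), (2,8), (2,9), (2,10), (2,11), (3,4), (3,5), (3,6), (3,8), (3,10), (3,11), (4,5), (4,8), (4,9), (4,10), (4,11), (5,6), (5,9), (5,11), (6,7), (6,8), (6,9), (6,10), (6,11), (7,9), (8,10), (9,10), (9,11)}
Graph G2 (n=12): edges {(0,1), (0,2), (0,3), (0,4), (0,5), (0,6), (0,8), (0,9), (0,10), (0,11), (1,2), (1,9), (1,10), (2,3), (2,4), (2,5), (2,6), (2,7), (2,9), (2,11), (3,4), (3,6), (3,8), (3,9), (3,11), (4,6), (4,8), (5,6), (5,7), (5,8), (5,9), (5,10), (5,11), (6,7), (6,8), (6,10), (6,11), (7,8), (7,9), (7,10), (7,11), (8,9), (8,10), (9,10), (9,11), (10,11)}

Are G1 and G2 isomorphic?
Yes, isomorphic

The graphs are isomorphic.
One valid mapping φ: V(G1) → V(G2): 0→10, 1→11, 2→0, 3→6, 4→8, 5→7, 6→2, 7→1, 8→4, 9→9, 10→3, 11→5

Verify φ preserves adjacency — for each edge of G1, its image is an edge of G2:
  (0,1) → (φ(0),φ(1)) = (10,11) ∈ E(G2) ✓
  (0,2) → (φ(0),φ(2)) = (0,10) ∈ E(G2) ✓
  (0,3) → (φ(0),φ(3)) = (6,10) ∈ E(G2) ✓
  (0,4) → (φ(0),φ(4)) = (8,10) ∈ E(G2) ✓
  (0,5) → (φ(0),φ(5)) = (7,10) ∈ E(G2) ✓
  (0,7) → (φ(0),φ(7)) = (1,10) ∈ E(G2) ✓
  (0,9) → (φ(0),φ(9)) = (9,10) ∈ E(G2) ✓
  (0,11) → (φ(0),φ(11)) = (5,10) ∈ E(G2) ✓
  (1,2) → (φ(1),φ(2)) = (0,11) ∈ E(G2) ✓
  (1,3) → (φ(1),φ(3)) = (6,11) ∈ E(G2) ✓
  (1,5) → (φ(1),φ(5)) = (7,11) ∈ E(G2) ✓
  (1,6) → (φ(1),φ(6)) = (2,11) ∈ E(G2) ✓
  (1,9) → (φ(1),φ(9)) = (9,11) ∈ E(G2) ✓
  (1,10) → (φ(1),φ(10)) = (3,11) ∈ E(G2) ✓
  (1,11) → (φ(1),φ(11)) = (5,11) ∈ E(G2) ✓
  (2,3) → (φ(2),φ(3)) = (0,6) ∈ E(G2) ✓
  (2,4) → (φ(2),φ(4)) = (0,8) ∈ E(G2) ✓
  (2,6) → (φ(2),φ(6)) = (0,2) ∈ E(G2) ✓
  (2,7) → (φ(2),φ(7)) = (0,1) ∈ E(G2) ✓
  (2,8) → (φ(2),φ(8)) = (0,4) ∈ E(G2) ✓
  (2,9) → (φ(2),φ(9)) = (0,9) ∈ E(G2) ✓
  (2,10) → (φ(2),φ(10)) = (0,3) ∈ E(G2) ✓
  (2,11) → (φ(2),φ(11)) = (0,5) ∈ E(G2) ✓
  (3,4) → (φ(3),φ(4)) = (6,8) ∈ E(G2) ✓
  (3,5) → (φ(3),φ(5)) = (6,7) ∈ E(G2) ✓
  (3,6) → (φ(3),φ(6)) = (2,6) ∈ E(G2) ✓
  (3,8) → (φ(3),φ(8)) = (4,6) ∈ E(G2) ✓
  (3,10) → (φ(3),φ(10)) = (3,6) ∈ E(G2) ✓
  (3,11) → (φ(3),φ(11)) = (5,6) ∈ E(G2) ✓
  (4,5) → (φ(4),φ(5)) = (7,8) ∈ E(G2) ✓
  (4,8) → (φ(4),φ(8)) = (4,8) ∈ E(G2) ✓
  (4,9) → (φ(4),φ(9)) = (8,9) ∈ E(G2) ✓
  (4,10) → (φ(4),φ(10)) = (3,8) ∈ E(G2) ✓
  (4,11) → (φ(4),φ(11)) = (5,8) ∈ E(G2) ✓
  (5,6) → (φ(5),φ(6)) = (2,7) ∈ E(G2) ✓
  (5,9) → (φ(5),φ(9)) = (7,9) ∈ E(G2) ✓
  (5,11) → (φ(5),φ(11)) = (5,7) ∈ E(G2) ✓
  (6,7) → (φ(6),φ(7)) = (1,2) ∈ E(G2) ✓
  (6,8) → (φ(6),φ(8)) = (2,4) ∈ E(G2) ✓
  (6,9) → (φ(6),φ(9)) = (2,9) ∈ E(G2) ✓
  (6,10) → (φ(6),φ(10)) = (2,3) ∈ E(G2) ✓
  (6,11) → (φ(6),φ(11)) = (2,5) ∈ E(G2) ✓
  (7,9) → (φ(7),φ(9)) = (1,9) ∈ E(G2) ✓
  (8,10) → (φ(8),φ(10)) = (3,4) ∈ E(G2) ✓
  (9,10) → (φ(9),φ(10)) = (3,9) ∈ E(G2) ✓
  (9,11) → (φ(9),φ(11)) = (5,9) ∈ E(G2) ✓
All 46 edges of G1 map to edges of G2, and |E(G1)| = |E(G2)| = 46, so φ is a bijection on edges as well as vertices. Hence G1 ≅ G2.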